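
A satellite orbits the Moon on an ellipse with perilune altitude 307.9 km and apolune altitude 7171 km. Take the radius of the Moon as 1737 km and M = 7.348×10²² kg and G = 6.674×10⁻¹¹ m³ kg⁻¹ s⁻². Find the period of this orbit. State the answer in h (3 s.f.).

T ≈ 10.1 h

μ = GM = 6.674×10⁻¹¹ × 7.348×10²² = 4.904×10¹² m³/s².
r_p = 1737 + 307.9 = 2044.9 km = 2.0449×10⁶ m.
r_a = 1737 + 7171 = 8908.0 km = 8.9080×10⁶ m.
Semi-major axis a = (r_p + r_a)/2 = (2044.9 + 8908.0)/2 = 5476.4 km = 5.476×10⁶ m.
By Kepler's third law T = 2π√(a³/μ) = 2π × 5.787×10³ = 3.636×10⁴ s.
= 10.10 h.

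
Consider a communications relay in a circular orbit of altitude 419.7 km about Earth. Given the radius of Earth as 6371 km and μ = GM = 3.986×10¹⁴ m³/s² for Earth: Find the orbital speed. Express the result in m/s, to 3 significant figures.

r = 6371 + 419.7 = 6790.7 km = 6.7907×10⁶ m.
For a circular orbit v = √(μ/r) = √(3.986×10¹⁴ / 6.791×10⁶) = √(5.870×10⁷) = 7661 m/s.

v ≈ 7660 m/s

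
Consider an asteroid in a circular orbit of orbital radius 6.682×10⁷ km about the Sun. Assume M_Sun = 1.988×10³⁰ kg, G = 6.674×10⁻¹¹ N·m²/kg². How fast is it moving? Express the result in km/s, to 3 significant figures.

μ = GM = 6.674×10⁻¹¹ × 1.988×10³⁰ = 1.327×10²⁰ m³/s².
r = 6.682×10⁷ km = 6.682×10¹⁰ m.
For a circular orbit v = √(μ/r) = √(1.327×10²⁰ / 6.682×10¹⁰) = √(1.986×10⁹) = 44560 m/s.
That is 44.56 km/s.

v ≈ 44.6 km/s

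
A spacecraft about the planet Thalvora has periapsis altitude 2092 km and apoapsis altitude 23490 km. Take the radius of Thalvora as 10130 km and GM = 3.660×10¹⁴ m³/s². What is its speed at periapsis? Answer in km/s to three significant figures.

v ≈ 6.63 km/s

r_p = 10130 + 2092 = 12222 km = 1.2222×10⁷ m.
r_a = 10130 + 23490 = 33620 km = 3.3620×10⁷ m.
Semi-major axis a = (r_p + r_a)/2 = 22921 km = 2.292×10⁷ m.
Vis-viva: v² = μ(2/r − 1/a) = 3.660×10¹⁴ × (1.636×10⁻⁷ − 4.363×10⁻⁸) = 4.392×10⁷ m²/s².
v = 6628 m/s = 6.628 km/s.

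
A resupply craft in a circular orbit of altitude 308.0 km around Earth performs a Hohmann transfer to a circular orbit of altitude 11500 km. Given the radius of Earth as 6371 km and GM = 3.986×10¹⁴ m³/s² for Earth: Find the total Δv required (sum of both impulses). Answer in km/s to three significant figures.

r₁ = 6371 + 308.0 = 6679.0 km = 6.6790×10⁶ m.
r₂ = 6371 + 11500 = 17871 km = 1.7871×10⁷ m.
Transfer ellipse a_t = (r₁ + r₂)/2 = 1.228×10⁷ m.
At r₁: circular v_c1 = √(μ/r₁) = 7725 m/s; transfer-perigee v_p = √[μ(2/r₁ − 1/a_t)] = 9321 m/s.
Δv₁ = v_p − v_c1 = 1596 m/s.
At r₂: circular v_c2 = √(μ/r₂) = 4723 m/s; transfer-apogee v_a = √[μ(2/r₂ − 1/a_t)] = 3484 m/s.
Δv₂ = v_c2 − v_a = 1239 m/s.
Total Δv = Δv₁ + Δv₂ = 2835 m/s = 2.835 km/s.

Δv_total ≈ 2.84 km/s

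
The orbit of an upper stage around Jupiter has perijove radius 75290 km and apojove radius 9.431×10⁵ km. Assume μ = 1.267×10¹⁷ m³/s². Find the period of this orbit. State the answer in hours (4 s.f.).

T ≈ 56.34 hours

Semi-major axis a = (r_p + r_a)/2 = (75290 + 9.4310×10⁵)/2 = 5.0920×10⁵ km = 5.092×10⁸ m.
By Kepler's third law T = 2π√(a³/μ) = 2π × 3.228×10⁴ = 2.028×10⁵ s.
= 56.34 hours.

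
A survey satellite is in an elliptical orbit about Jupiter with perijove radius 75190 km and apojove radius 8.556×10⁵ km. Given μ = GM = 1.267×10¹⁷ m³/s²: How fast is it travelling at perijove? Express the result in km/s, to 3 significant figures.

Semi-major axis a = (r_p + r_a)/2 = 4.6540×10⁵ km = 4.654×10⁸ m.
Vis-viva: v² = μ(2/r − 1/a) = 1.267×10¹⁷ × (2.660×10⁻⁸ − 2.149×10⁻⁹) = 3.098×10⁹ m²/s².
v = 55660 m/s = 55.66 km/s.

v ≈ 55.7 km/s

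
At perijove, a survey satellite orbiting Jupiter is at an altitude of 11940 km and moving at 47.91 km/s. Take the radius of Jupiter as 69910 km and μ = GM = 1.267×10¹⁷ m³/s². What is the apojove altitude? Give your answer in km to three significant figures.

apojove altitude ≈ 1.65×10⁵ km

r_p = 69910 + 11940 = 81850 km = 8.185×10⁷ m.
Specific energy ε = v²/2 − μ/r = -4.003×10⁸ J/kg, so a = −μ/(2ε) = 1.583×10⁸ m.
The apsides satisfy r_p + r_a = 2a, so the apojove radius is 2a − r_p = 2.347×10⁸ m = 2.3469×10⁵ km.
Apojove altitude = 2.3469×10⁵ − 69910 = 1.6478×10⁵ km.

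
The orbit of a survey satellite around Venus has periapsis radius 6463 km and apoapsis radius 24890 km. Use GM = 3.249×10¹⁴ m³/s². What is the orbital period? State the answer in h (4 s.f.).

T ≈ 6.010 h

Semi-major axis a = (r_p + r_a)/2 = (6463.0 + 24890)/2 = 15676 km = 1.568×10⁷ m.
By Kepler's third law T = 2π√(a³/μ) = 2π × 3.443×10³ = 2.164×10⁴ s.
= 6.010 h.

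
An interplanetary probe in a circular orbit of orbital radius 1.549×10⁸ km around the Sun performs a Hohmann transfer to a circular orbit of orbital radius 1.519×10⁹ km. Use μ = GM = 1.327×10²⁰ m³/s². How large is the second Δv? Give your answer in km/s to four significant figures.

r₁ = 1.549×10⁸ km = 1.549×10¹¹ m.
r₂ = 1.519×10⁹ km = 1.519×10¹² m.
Transfer ellipse a_t = (r₁ + r₂)/2 = 8.370×10¹¹ m.
At r₁: circular v_c1 = √(μ/r₁) = 29270 m/s; transfer-perihelion v_p = √[μ(2/r₁ − 1/a_t)] = 39430 m/s.
At r₂: circular v_c2 = √(μ/r₂) = 9347 m/s; transfer-aphelion v_a = √[μ(2/r₂ − 1/a_t)] = 4021 m/s.
Δv₂ = v_c2 − v_a = 5326 m/s.
= 5.326 km/s.

Δv ≈ 5.326 km/s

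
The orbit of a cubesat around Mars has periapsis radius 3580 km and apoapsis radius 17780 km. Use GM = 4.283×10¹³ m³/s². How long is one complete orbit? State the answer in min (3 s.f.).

Semi-major axis a = (r_p + r_a)/2 = (3580.0 + 17780)/2 = 10680 km = 1.068×10⁷ m.
By Kepler's third law T = 2π√(a³/μ) = 2π × 5.333×10³ = 3.351×10⁴ s.
= 558.5 min.

T ≈ 558 min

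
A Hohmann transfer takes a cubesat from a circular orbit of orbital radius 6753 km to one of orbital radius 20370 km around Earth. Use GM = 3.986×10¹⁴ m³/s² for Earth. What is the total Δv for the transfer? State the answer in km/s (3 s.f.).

r₁ = 6753 km = 6.753×10⁶ m.
r₂ = 20370 km = 2.037×10⁷ m.
Transfer ellipse a_t = (r₁ + r₂)/2 = 1.356×10⁷ m.
At r₁: circular v_c1 = √(μ/r₁) = 7683 m/s; transfer-perigee v_p = √[μ(2/r₁ − 1/a_t)] = 9416 m/s.
Δv₁ = v_p − v_c1 = 1733 m/s.
At r₂: circular v_c2 = √(μ/r₂) = 4424 m/s; transfer-apogee v_a = √[μ(2/r₂ − 1/a_t)] = 3122 m/s.
Δv₂ = v_c2 − v_a = 1302 m/s.
Total Δv = Δv₁ + Δv₂ = 3035 m/s = 3.035 km/s.

Δv_total ≈ 3.04 km/s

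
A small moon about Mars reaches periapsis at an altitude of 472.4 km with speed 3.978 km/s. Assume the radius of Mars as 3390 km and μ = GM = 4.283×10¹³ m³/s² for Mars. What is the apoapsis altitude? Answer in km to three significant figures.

apoapsis altitude ≈ 6230 km

r_p = 3390 + 472.4 = 3862.4 km = 3.862×10⁶ m.
Specific energy ε = v²/2 − μ/r = -3.177×10⁶ J/kg, so a = −μ/(2ε) = 6.741×10⁶ m.
The apsides satisfy r_p + r_a = 2a, so the apoapsis radius is 2a − r_p = 9.620×10⁶ m = 9620.1 km.
Apoapsis altitude = 9620.1 − 3390 = 6230.1 km.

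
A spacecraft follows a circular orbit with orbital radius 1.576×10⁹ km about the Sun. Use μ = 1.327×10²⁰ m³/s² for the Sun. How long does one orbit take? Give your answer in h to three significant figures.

r = 1.576×10⁹ km = 1.576×10¹² m.
Kepler's third law: T = 2π√(r³/μ) = 2π√((1.576×10¹²)³ / 1.327×10²⁰).
r³/μ = 2.950×10¹⁶ s², so T = 2π × 1.718×10⁸ = 1.079×10⁹ s.
Converting: 1.079×10⁹ s ÷ 3600 = 2.998×10⁵ h.

T ≈ 300000 h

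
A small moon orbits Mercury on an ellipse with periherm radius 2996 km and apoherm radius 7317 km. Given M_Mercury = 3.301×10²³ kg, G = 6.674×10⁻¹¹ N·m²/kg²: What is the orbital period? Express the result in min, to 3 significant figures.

μ = GM = 6.674×10⁻¹¹ × 3.301×10²³ = 2.203×10¹³ m³/s².
Semi-major axis a = (r_p + r_a)/2 = (2996.0 + 7317.0)/2 = 5156.5 km = 5.156×10⁶ m.
By Kepler's third law T = 2π√(a³/μ) = 2π × 2.495×10³ = 1.567×10⁴ s.
= 261.2 min.

T ≈ 261 min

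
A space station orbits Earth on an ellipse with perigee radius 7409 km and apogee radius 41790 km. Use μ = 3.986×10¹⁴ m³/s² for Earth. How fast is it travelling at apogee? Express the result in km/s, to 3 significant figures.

Semi-major axis a = (r_p + r_a)/2 = 24600 km = 2.460×10⁷ m.
Vis-viva: v² = μ(2/r − 1/a) = 3.986×10¹⁴ × (4.786×10⁻⁸ − 4.065×10⁻⁸) = 2.873×10⁶ m²/s².
v = 1695 m/s = 1.695 km/s.

v ≈ 1.69 km/s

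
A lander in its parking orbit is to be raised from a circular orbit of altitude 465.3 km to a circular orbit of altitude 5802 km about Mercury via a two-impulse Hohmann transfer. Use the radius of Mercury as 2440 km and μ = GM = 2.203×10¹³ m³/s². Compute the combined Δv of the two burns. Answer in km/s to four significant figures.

Δv_total ≈ 1.049 km/s

r₁ = 2440 + 465.3 = 2905.3 km = 2.9053×10⁶ m.
r₂ = 2440 + 5802 = 8242.0 km = 8.2420×10⁶ m.
Transfer ellipse a_t = (r₁ + r₂)/2 = 5.574×10⁶ m.
At r₁: circular v_c1 = √(μ/r₁) = 2754 m/s; transfer-periherm v_p = √[μ(2/r₁ − 1/a_t)] = 3349 m/s.
Δv₁ = v_p − v_c1 = 594.9 m/s.
At r₂: circular v_c2 = √(μ/r₂) = 1635 m/s; transfer-apoherm v_a = √[μ(2/r₂ − 1/a_t)] = 1180 m/s.
Δv₂ = v_c2 − v_a = 454.5 m/s.
Total Δv = Δv₁ + Δv₂ = 1049 m/s = 1.049 km/s.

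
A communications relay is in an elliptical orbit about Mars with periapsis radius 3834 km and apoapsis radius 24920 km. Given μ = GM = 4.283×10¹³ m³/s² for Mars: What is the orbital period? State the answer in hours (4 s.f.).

Semi-major axis a = (r_p + r_a)/2 = (3834.0 + 24920)/2 = 14377 km = 1.438×10⁷ m.
By Kepler's third law T = 2π√(a³/μ) = 2π × 8.330×10³ = 5.234×10⁴ s.
= 14.54 hours.

T ≈ 14.54 hours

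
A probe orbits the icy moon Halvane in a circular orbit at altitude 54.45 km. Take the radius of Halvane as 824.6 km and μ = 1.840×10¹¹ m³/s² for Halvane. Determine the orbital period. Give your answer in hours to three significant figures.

T ≈ 3.35 hours

r = 824.6 + 54.45 = 879.05 km = 8.7905×10⁵ m.
Kepler's third law: T = 2π√(r³/μ) = 2π√((8.791×10⁵)³ / 1.840×10¹¹).
r³/μ = 3.692×10⁶ s², so T = 2π × 1.921×10³ = 1.207×10⁴ s.
Converting: 1.207×10⁴ s ÷ 3600 = 3.353 hours.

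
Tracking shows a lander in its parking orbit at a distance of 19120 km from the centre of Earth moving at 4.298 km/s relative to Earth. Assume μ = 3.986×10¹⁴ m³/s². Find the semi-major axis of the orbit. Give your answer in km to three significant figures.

a ≈ 17200 km

r = 1.912×10⁷ m.
Vis-viva rearranged: 1/a = 2/r − v²/μ = 1.046×10⁻⁷ − 4.634×10⁻⁸ = 5.826×10⁻⁸ m⁻¹.
a = 1.716×10⁷ m = 17165 km.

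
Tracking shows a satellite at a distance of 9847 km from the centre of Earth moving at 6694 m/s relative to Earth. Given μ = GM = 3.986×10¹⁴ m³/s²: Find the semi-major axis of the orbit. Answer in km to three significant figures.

a ≈ 11000 km

r = 9.847×10⁶ m.
Specific orbital energy ε = v²/2 − μ/r = (6694)²/2 − 3.986×10¹⁴/9.847×10⁶ = -1.807×10⁷ J/kg.
Since ε = −μ/(2a), a = −μ/(2ε) = 1.103×10⁷ m = 11027 km.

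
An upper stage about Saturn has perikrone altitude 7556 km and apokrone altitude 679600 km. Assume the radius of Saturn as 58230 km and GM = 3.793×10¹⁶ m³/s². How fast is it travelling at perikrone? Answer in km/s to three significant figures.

r_p = 58230 + 7556 = 65786 km = 6.5786×10⁷ m.
r_a = 58230 + 679600 = 737830 km = 7.3783×10⁸ m.
Semi-major axis a = (r_p + r_a)/2 = 4.0181×10⁵ km = 4.018×10⁸ m.
Vis-viva: v² = μ(2/r − 1/a) = 3.793×10¹⁶ × (3.040×10⁻⁸ − 2.489×10⁻⁹) = 1.059×10⁹ m²/s².
v = 32540 m/s = 32.54 km/s.

v ≈ 32.5 km/s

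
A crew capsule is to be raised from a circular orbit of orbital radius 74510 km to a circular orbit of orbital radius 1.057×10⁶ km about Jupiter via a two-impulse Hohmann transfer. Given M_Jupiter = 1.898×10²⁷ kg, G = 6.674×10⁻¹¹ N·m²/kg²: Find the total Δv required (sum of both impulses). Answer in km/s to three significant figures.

Δv_total ≈ 22.1 km/s

μ = GM = 6.674×10⁻¹¹ × 1.898×10²⁷ = 1.267×10¹⁷ m³/s².
r₁ = 74510 km = 7.451×10⁷ m.
r₂ = 1.057×10⁶ km = 1.057×10⁹ m.
Transfer ellipse a_t = (r₁ + r₂)/2 = 5.658×10⁸ m.
At r₁: circular v_c1 = √(μ/r₁) = 41230 m/s; transfer-perijove v_p = √[μ(2/r₁ − 1/a_t)] = 56360 m/s.
Δv₁ = v_p − v_c1 = 15130 m/s.
At r₂: circular v_c2 = √(μ/r₂) = 10950 m/s; transfer-apojove v_a = √[μ(2/r₂ − 1/a_t)] = 3973 m/s.
Δv₂ = v_c2 − v_a = 6974 m/s.
Total Δv = Δv₁ + Δv₂ = 22100 m/s = 22.10 km/s.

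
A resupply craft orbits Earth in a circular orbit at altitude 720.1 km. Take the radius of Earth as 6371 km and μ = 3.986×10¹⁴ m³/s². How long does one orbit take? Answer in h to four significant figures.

r = 6371 + 720.1 = 7091.1 km = 7.0911×10⁶ m.
Kepler's third law: T = 2π√(r³/μ) = 2π√((7.091×10⁶)³ / 3.986×10¹⁴).
r³/μ = 8.945×10⁵ s², so T = 2π × 9.458×10² = 5.943×10³ s.
Converting: 5.943×10³ s ÷ 3600 = 1.651 h.

T ≈ 1.651 h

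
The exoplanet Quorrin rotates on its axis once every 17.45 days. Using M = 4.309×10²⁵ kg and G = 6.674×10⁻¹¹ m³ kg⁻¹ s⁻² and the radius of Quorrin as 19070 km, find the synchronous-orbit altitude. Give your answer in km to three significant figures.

h_sync ≈ 5.30×10⁵ km

μ = GM = 6.674×10⁻¹¹ × 4.309×10²⁵ = 2.876×10¹⁵ m³/s².
T = 17.45 days = 1.508×10⁶ s.
A synchronous orbit has period T, so by Kepler's third law a = (μT²/4π²)^(1/3).
μT²/4π² = 2.876×10¹⁵ × (1.508×10⁶)² / 39.48 = 1.656×10²⁶ m³.
a = 5.491×10⁸ m = 5.4913×10⁵ km.
Altitude h = a − R = 5.4913×10⁵ − 19070 = 5.3006×10⁵ km.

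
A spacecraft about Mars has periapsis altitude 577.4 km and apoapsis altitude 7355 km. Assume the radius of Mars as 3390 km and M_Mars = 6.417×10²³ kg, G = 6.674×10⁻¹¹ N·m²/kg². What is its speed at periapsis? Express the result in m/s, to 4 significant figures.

v ≈ 3971 m/s

μ = GM = 6.674×10⁻¹¹ × 6.417×10²³ = 4.283×10¹³ m³/s².
r_p = 3390 + 577.4 = 3967.4 km = 3.9674×10⁶ m.
r_a = 3390 + 7355 = 10745 km = 1.0745×10⁷ m.
Semi-major axis a = (r_p + r_a)/2 = 7356.2 km = 7.356×10⁶ m.
Vis-viva: v² = μ(2/r − 1/a) = 4.283×10¹³ × (5.041×10⁻⁷ − 1.359×10⁻⁷) = 1.577×10⁷ m²/s².
v = 3971 m/s.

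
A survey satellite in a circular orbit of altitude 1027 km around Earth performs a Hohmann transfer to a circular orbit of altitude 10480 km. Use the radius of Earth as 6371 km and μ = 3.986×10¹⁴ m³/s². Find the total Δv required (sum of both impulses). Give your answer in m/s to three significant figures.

Δv_total ≈ 2380 m/s

r₁ = 6371 + 1027 = 7398.0 km = 7.3980×10⁶ m.
r₂ = 6371 + 10480 = 16851 km = 1.6851×10⁷ m.
Transfer ellipse a_t = (r₁ + r₂)/2 = 1.212×10⁷ m.
At r₁: circular v_c1 = √(μ/r₁) = 7340 m/s; transfer-perigee v_p = √[μ(2/r₁ − 1/a_t)] = 8654 m/s.
Δv₁ = v_p − v_c1 = 1313 m/s.
At r₂: circular v_c2 = √(μ/r₂) = 4864 m/s; transfer-apogee v_a = √[μ(2/r₂ − 1/a_t)] = 3799 m/s.
Δv₂ = v_c2 − v_a = 1064 m/s.
Total Δv = Δv₁ + Δv₂ = 2378 m/s.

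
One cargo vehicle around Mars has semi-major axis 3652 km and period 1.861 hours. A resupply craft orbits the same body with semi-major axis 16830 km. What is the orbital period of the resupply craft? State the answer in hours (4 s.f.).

Kepler's third law: T² ∝ a³, so T₂ = T₁ (a₂/a₁)^(3/2).
a₂/a₁ = 4.608, (a₂/a₁)^(3/2) = 9.893.
T₂ = 1.861 × 9.893 = 18.41 hours.

T₂ ≈ 18.41 hours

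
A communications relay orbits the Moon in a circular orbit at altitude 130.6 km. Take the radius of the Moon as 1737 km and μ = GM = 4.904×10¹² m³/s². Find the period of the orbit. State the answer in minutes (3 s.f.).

T ≈ 121 minutes

r = 1737 + 130.6 = 1867.6 km = 1.8676×10⁶ m.
Kepler's third law: T = 2π√(r³/μ) = 2π√((1.868×10⁶)³ / 4.904×10¹²).
r³/μ = 1.328×10⁶ s², so T = 2π × 1.153×10³ = 7.242×10³ s.
Converting: 7.242×10³ s ÷ 60.00 = 120.7 minutes.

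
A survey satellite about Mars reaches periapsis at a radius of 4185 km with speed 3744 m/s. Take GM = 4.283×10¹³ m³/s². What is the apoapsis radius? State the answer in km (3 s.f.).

r_p = 4.185×10⁶ m.
Specific energy ε = v²/2 − μ/r = -3.225×10⁶ J/kg, so a = −μ/(2ε) = 6.639×10⁶ m.
The apsides satisfy r_p + r_a = 2a, so the apoapsis radius is 2a − r_p = 9.094×10⁶ m = 9094.0 km.

apoapsis radius ≈ 9090 km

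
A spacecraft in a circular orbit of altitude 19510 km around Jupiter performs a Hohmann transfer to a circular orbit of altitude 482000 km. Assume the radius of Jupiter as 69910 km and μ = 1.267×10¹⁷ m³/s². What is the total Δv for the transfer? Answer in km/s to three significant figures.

Δv_total ≈ 18.9 km/s

r₁ = 69910 + 19510 = 89420 km = 8.9420×10⁷ m.
r₂ = 69910 + 482000 = 551910 km = 5.5191×10⁸ m.
Transfer ellipse a_t = (r₁ + r₂)/2 = 3.207×10⁸ m.
At r₁: circular v_c1 = √(μ/r₁) = 37640 m/s; transfer-perijove v_p = √[μ(2/r₁ − 1/a_t)] = 49380 m/s.
Δv₁ = v_p − v_c1 = 11740 m/s.
At r₂: circular v_c2 = √(μ/r₂) = 15150 m/s; transfer-apojove v_a = √[μ(2/r₂ − 1/a_t)] = 8001 m/s.
Δv₂ = v_c2 − v_a = 7150 m/s.
Total Δv = Δv₁ + Δv₂ = 18890 m/s = 18.89 km/s.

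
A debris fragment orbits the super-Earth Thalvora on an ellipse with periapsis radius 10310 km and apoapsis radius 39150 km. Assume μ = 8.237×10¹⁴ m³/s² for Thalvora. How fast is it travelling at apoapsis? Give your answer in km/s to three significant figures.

v ≈ 2.96 km/s

Semi-major axis a = (r_p + r_a)/2 = 24730 km = 2.473×10⁷ m.
Vis-viva: v² = μ(2/r − 1/a) = 8.237×10¹⁴ × (5.109×10⁻⁸ − 4.044×10⁻⁸) = 8.771×10⁶ m²/s².
v = 2962 m/s = 2.962 km/s.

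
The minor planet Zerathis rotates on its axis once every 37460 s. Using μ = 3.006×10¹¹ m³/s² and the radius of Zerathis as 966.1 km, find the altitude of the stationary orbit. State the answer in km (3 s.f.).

h_sync ≈ 1240 km

A synchronous orbit has period T, so by Kepler's third law a = (μT²/4π²)^(1/3).
μT²/4π² = 3.006×10¹¹ × (3.746×10⁴)² / 39.48 = 1.068×10¹⁹ m³.
a = 2.203×10⁶ m = 2202.5 km.
Altitude h = a − R = 2202.5 − 966.1 = 1236.4 km.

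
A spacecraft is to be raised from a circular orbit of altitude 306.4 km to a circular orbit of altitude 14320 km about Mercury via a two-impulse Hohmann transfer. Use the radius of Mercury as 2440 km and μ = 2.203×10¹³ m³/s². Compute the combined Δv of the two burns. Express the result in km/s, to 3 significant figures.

Δv_total ≈ 1.42 km/s

r₁ = 2440 + 306.4 = 2746.4 km = 2.7464×10⁶ m.
r₂ = 2440 + 14320 = 16760 km = 1.6760×10⁷ m.
Transfer ellipse a_t = (r₁ + r₂)/2 = 9.753×10⁶ m.
At r₁: circular v_c1 = √(μ/r₁) = 2832 m/s; transfer-periherm v_p = √[μ(2/r₁ − 1/a_t)] = 3713 m/s.
Δv₁ = v_p − v_c1 = 880.5 m/s.
At r₂: circular v_c2 = √(μ/r₂) = 1146 m/s; transfer-apoherm v_a = √[μ(2/r₂ − 1/a_t)] = 608.4 m/s.
Δv₂ = v_c2 − v_a = 538.1 m/s.
Total Δv = Δv₁ + Δv₂ = 1419 m/s = 1.419 km/s.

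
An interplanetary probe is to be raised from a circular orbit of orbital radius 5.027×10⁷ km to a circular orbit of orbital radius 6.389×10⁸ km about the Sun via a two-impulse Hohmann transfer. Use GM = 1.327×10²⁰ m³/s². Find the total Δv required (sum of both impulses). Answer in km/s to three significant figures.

Δv_total ≈ 27.5 km/s

r₁ = 5.027×10⁷ km = 5.027×10¹⁰ m.
r₂ = 6.389×10⁸ km = 6.389×10¹¹ m.
Transfer ellipse a_t = (r₁ + r₂)/2 = 3.446×10¹¹ m.
At r₁: circular v_c1 = √(μ/r₁) = 51380 m/s; transfer-perihelion v_p = √[μ(2/r₁ − 1/a_t)] = 69960 m/s.
Δv₁ = v_p − v_c1 = 18580 m/s.
At r₂: circular v_c2 = √(μ/r₂) = 14410 m/s; transfer-aphelion v_a = √[μ(2/r₂ − 1/a_t)] = 5505 m/s.
Δv₂ = v_c2 − v_a = 8907 m/s.
Total Δv = Δv₁ + Δv₂ = 27490 m/s = 27.49 km/s.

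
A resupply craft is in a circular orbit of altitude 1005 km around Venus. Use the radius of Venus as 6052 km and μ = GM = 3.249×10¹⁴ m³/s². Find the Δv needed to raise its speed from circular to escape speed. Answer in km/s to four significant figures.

Δv ≈ 2.811 km/s

r = 6052 + 1005 = 7057.0 km = 7.0570×10⁶ m.
Circular speed v_c = √(μ/r) = 6785 m/s.
Escape speed v_esc = √(2μ/r) = √2 × v_c = 9596 m/s.
Δv = v_esc − v_c = 2811 m/s = 2.811 km/s.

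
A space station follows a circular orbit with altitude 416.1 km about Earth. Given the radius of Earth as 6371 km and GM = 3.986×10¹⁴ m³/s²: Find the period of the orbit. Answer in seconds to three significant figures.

T ≈ 5560 seconds

r = 6371 + 416.1 = 6787.1 km = 6.7871×10⁶ m.
Kepler's third law: T = 2π√(r³/μ) = 2π√((6.787×10⁶)³ / 3.986×10¹⁴).
r³/μ = 7.844×10⁵ s², so T = 2π × 8.856×10² = 5.565×10³ s.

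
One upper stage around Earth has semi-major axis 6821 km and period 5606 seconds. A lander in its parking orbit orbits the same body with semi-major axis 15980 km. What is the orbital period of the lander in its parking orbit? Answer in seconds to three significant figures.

T₂ ≈ 20100 seconds

Kepler's third law: T² ∝ a³, so T₂ = T₁ (a₂/a₁)^(3/2).
a₂/a₁ = 2.343, (a₂/a₁)^(3/2) = 3.586.
T₂ = 5606 × 3.586 = 20100 seconds.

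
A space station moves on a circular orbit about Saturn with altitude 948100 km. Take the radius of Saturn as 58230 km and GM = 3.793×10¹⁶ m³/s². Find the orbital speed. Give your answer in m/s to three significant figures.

v ≈ 6140 m/s

r = 58230 + 948100 = 1006300 km = 1.0063×10⁹ m.
For a circular orbit v = √(μ/r) = √(3.793×10¹⁶ / 1.006×10⁹) = √(3.769×10⁷) = 6139 m/s.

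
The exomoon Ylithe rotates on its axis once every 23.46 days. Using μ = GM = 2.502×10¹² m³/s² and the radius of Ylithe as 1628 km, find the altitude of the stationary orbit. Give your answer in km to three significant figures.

h_sync ≈ 62200 km

T = 23.46 days = 2.027×10⁶ s.
A synchronous orbit has period T, so by Kepler's third law a = (μT²/4π²)^(1/3).
μT²/4π² = 2.502×10¹² × (2.027×10⁶)² / 39.48 = 2.604×10²³ m³.
a = 6.386×10⁷ m = 63856 km.
Altitude h = a − R = 63856 − 1628 = 62228 km.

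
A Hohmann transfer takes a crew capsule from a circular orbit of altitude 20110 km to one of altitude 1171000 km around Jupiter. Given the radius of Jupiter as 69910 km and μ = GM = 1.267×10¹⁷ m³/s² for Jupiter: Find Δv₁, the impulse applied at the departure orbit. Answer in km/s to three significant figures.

r₁ = 69910 + 20110 = 90020 km = 9.0020×10⁷ m.
r₂ = 69910 + 1171000 = 1240900 km = 1.2409×10⁹ m.
Transfer ellipse a_t = (r₁ + r₂)/2 = 6.655×10⁸ m.
At r₁: circular v_c1 = √(μ/r₁) = 37520 m/s; transfer-perijove v_p = √[μ(2/r₁ − 1/a_t)] = 51230 m/s.
Δv₁ = v_p − v_c1 = 13710 m/s.
= 13.71 km/s.

Δv ≈ 13.7 km/s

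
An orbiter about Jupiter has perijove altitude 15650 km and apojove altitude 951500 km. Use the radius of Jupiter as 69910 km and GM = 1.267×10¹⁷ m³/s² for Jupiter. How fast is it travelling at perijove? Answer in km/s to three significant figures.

v ≈ 52.3 km/s

r_p = 69910 + 15650 = 85560 km = 8.5560×10⁷ m.
r_a = 69910 + 951500 = 1021400 km = 1.0214×10⁹ m.
Semi-major axis a = (r_p + r_a)/2 = 5.5348×10⁵ km = 5.535×10⁸ m.
Vis-viva: v² = μ(2/r − 1/a) = 1.267×10¹⁷ × (2.338×10⁻⁸ − 1.807×10⁻⁹) = 2.733×10⁹ m²/s².
v = 52280 m/s = 52.28 km/s.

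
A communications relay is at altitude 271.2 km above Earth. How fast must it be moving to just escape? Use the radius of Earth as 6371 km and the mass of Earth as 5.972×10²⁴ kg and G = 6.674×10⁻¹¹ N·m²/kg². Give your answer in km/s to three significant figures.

μ = GM = 6.674×10⁻¹¹ × 5.972×10²⁴ = 3.986×10¹⁴ m³/s².
r = 6371 + 271.2 = 6642.2 km = 6.6422×10⁶ m.
Escape speed v_esc = √(2μ/r) = √(2 × 3.986×10¹⁴ / 6.642×10⁶) = √(1.200×10⁸) = 10950 m/s.
= 10.95 km/s.

v_esc ≈ 11.0 km/s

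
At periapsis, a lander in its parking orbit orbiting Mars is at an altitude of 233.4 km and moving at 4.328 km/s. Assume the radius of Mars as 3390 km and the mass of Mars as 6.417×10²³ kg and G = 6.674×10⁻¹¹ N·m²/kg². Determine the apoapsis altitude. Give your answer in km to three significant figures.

μ = GM = 6.674×10⁻¹¹ × 6.417×10²³ = 4.283×10¹³ m³/s².
r_p = 3390 + 233.4 = 3623.4 km = 3.623×10⁶ m.
Specific energy ε = v²/2 − μ/r = -2.454×10⁶ J/kg, so a = −μ/(2ε) = 8.727×10⁶ m.
The apsides satisfy r_p + r_a = 2a, so the apoapsis radius is 2a − r_p = 1.383×10⁷ m = 13830 km.
Apoapsis altitude = 13830 − 3390 = 10440 km.

apoapsis altitude ≈ 10400 km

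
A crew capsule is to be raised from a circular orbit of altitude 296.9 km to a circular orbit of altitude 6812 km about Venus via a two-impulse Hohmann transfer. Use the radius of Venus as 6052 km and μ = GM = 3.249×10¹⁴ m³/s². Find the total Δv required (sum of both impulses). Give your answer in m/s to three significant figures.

Δv_total ≈ 2060 m/s

r₁ = 6052 + 296.9 = 6348.9 km = 6.3489×10⁶ m.
r₂ = 6052 + 6812 = 12864 km = 1.2864×10⁷ m.
Transfer ellipse a_t = (r₁ + r₂)/2 = 9.606×10⁶ m.
At r₁: circular v_c1 = √(μ/r₁) = 7154 m/s; transfer-periapsis v_p = √[μ(2/r₁ − 1/a_t)] = 8278 m/s.
Δv₁ = v_p − v_c1 = 1125 m/s.
At r₂: circular v_c2 = √(μ/r₂) = 5026 m/s; transfer-apoapsis v_a = √[μ(2/r₂ − 1/a_t)] = 4086 m/s.
Δv₂ = v_c2 − v_a = 940.0 m/s.
Total Δv = Δv₁ + Δv₂ = 2065 m/s.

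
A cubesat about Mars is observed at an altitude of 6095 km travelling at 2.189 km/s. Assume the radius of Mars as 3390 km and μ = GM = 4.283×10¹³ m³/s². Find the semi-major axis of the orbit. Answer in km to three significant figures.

a ≈ 10100 km

r = 3390 + 6095 = 9485.0 km = 9.485×10⁶ m.
Vis-viva rearranged: 1/a = 2/r − v²/μ = 2.109×10⁻⁷ − 1.119×10⁻⁷ = 9.898×10⁻⁸ m⁻¹.
a = 1.010×10⁷ m = 10103 km.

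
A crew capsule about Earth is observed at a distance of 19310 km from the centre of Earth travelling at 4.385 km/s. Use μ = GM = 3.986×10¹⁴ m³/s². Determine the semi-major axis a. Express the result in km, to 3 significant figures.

r = 1.931×10⁷ m.
Vis-viva rearranged: 1/a = 2/r − v²/μ = 1.036×10⁻⁷ − 4.824×10⁻⁸ = 5.533×10⁻⁸ m⁻¹.
a = 1.807×10⁷ m = 18072 km.

a ≈ 18100 km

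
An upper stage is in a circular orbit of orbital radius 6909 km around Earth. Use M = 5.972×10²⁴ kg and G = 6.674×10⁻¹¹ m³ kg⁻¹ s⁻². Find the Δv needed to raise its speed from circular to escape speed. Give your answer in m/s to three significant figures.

Δv ≈ 3150 m/s

μ = GM = 6.674×10⁻¹¹ × 5.972×10²⁴ = 3.986×10¹⁴ m³/s².
r = 6909 km = 6.909×10⁶ m.
Circular speed v_c = √(μ/r) = 7595 m/s.
Escape speed v_esc = √(2μ/r) = √2 × v_c = 10740 m/s.
Δv = v_esc − v_c = 3146 m/s.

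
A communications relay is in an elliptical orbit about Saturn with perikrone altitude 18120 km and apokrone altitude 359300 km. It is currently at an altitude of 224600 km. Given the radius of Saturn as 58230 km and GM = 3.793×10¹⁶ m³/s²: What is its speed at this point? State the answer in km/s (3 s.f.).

r_p = 58230 + 18120 = 76350 km = 7.6350×10⁷ m.
r_a = 58230 + 359300 = 417530 km = 4.1753×10⁸ m.
r = 58230 + 224600 = 2.8283×10⁵ km = 2.828×10⁸ m.
Semi-major axis a = (r_p + r_a)/2 = 2.4694×10⁵ km = 2.469×10⁸ m.
Vis-viva: v² = μ(2/r − 1/a) = 3.793×10¹⁶ × (7.071×10⁻⁹ − 4.050×10⁻⁹) = 1.146×10⁸ m²/s².
v = 10710 m/s = 10.71 km/s.

v ≈ 10.7 km/s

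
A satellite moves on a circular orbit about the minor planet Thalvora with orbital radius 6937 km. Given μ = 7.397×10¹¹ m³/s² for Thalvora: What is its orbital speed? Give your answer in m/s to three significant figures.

v ≈ 327 m/s

r = 6937 km = 6.937×10⁶ m.
For a circular orbit v = √(μ/r) = √(7.397×10¹¹ / 6.937×10⁶) = √(1.066×10⁵) = 326.5 m/s.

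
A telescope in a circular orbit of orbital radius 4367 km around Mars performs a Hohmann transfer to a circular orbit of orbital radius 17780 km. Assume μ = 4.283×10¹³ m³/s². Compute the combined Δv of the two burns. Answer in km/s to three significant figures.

r₁ = 4367 km = 4.367×10⁶ m.
r₂ = 17780 km = 1.778×10⁷ m.
Transfer ellipse a_t = (r₁ + r₂)/2 = 1.107×10⁷ m.
At r₁: circular v_c1 = √(μ/r₁) = 3132 m/s; transfer-periapsis v_p = √[μ(2/r₁ − 1/a_t)] = 3968 m/s.
Δv₁ = v_p − v_c1 = 836.6 m/s.
At r₂: circular v_c2 = √(μ/r₂) = 1552 m/s; transfer-apoapsis v_a = √[μ(2/r₂ − 1/a_t)] = 974.7 m/s.
Δv₂ = v_c2 − v_a = 577.4 m/s.
Total Δv = Δv₁ + Δv₂ = 1414 m/s = 1.414 km/s.

Δv_total ≈ 1.41 km/s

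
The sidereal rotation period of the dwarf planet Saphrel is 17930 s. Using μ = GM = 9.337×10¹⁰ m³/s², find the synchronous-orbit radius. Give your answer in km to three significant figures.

r_sync ≈ 913 km

A synchronous orbit has period T, so by Kepler's third law a = (μT²/4π²)^(1/3).
μT²/4π² = 9.337×10¹⁰ × (1.793×10⁴)² / 39.48 = 7.603×10¹⁷ m³.
a = 9.127×10⁵ m = 912.72 km.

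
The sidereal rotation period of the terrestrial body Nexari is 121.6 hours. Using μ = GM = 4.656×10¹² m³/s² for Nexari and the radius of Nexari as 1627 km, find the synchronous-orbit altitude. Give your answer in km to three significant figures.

T = 121.6 hours = 4.378×10⁵ s.
A synchronous orbit has period T, so by Kepler's third law a = (μT²/4π²)^(1/3).
μT²/4π² = 4.656×10¹² × (4.378×10⁵)² / 39.48 = 2.260×10²² m³.
a = 2.827×10⁷ m = 28273 km.
Altitude h = a − R = 28273 − 1627 = 26646 km.

h_sync ≈ 26600 km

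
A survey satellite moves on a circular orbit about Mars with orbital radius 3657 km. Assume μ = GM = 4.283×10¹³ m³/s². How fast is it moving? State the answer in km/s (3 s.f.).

v ≈ 3.42 km/s

r = 3657 km = 3.657×10⁶ m.
For a circular orbit v = √(μ/r) = √(4.283×10¹³ / 3.657×10⁶) = √(1.171×10⁷) = 3422 m/s.
That is 3.422 km/s.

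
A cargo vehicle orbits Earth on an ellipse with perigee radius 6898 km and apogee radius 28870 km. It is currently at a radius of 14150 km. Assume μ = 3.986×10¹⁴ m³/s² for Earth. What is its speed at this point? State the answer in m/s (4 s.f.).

Semi-major axis a = (r_p + r_a)/2 = 17884 km = 1.788×10⁷ m.
Vis-viva: v² = μ(2/r − 1/a) = 3.986×10¹⁴ × (1.413×10⁻⁷ − 5.592×10⁻⁸) = 3.405×10⁷ m²/s².
v = 5835 m/s.

v ≈ 5835 m/s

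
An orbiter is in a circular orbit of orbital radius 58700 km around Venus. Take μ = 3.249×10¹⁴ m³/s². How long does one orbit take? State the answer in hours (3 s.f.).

r = 58700 km = 5.870×10⁷ m.
Kepler's third law: T = 2π√(r³/μ) = 2π√((5.870×10⁷)³ / 3.249×10¹⁴).
r³/μ = 6.225×10⁸ s², so T = 2π × 2.495×10⁴ = 1.568×10⁵ s.
Converting: 1.568×10⁵ s ÷ 3600 = 43.55 hours.

T ≈ 43.5 hours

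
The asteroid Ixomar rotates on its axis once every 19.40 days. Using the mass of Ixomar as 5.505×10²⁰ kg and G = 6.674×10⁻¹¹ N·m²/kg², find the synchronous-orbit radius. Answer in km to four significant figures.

μ = GM = 6.674×10⁻¹¹ × 5.505×10²⁰ = 3.674×10¹⁰ m³/s².
T = 19.40 days = 1.676×10⁶ s.
A synchronous orbit has period T, so by Kepler's third law a = (μT²/4π²)^(1/3).
μT²/4π² = 3.674×10¹⁰ × (1.676×10⁶)² / 39.48 = 2.615×10²¹ m³.
a = 1.378×10⁷ m = 13776 km.

r_sync ≈ 13780 km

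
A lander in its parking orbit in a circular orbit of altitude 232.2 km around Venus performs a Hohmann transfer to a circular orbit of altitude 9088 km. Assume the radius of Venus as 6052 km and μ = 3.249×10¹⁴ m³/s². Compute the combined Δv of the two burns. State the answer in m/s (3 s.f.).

Δv_total ≈ 2440 m/s

r₁ = 6052 + 232.2 = 6284.2 km = 6.2842×10⁶ m.
r₂ = 6052 + 9088 = 15140 km = 1.5140×10⁷ m.
Transfer ellipse a_t = (r₁ + r₂)/2 = 1.071×10⁷ m.
At r₁: circular v_c1 = √(μ/r₁) = 7190 m/s; transfer-periapsis v_p = √[μ(2/r₁ − 1/a_t)] = 8548 m/s.
Δv₁ = v_p − v_c1 = 1358 m/s.
At r₂: circular v_c2 = √(μ/r₂) = 4632 m/s; transfer-apoapsis v_a = √[μ(2/r₂ − 1/a_t)] = 3548 m/s.
Δv₂ = v_c2 − v_a = 1084 m/s.
Total Δv = Δv₁ + Δv₂ = 2442 m/s.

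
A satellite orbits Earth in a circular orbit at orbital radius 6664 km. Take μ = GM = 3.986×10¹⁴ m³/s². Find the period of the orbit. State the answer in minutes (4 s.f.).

T ≈ 90.23 minutes

r = 6664 km = 6.664×10⁶ m.
Kepler's third law: T = 2π√(r³/μ) = 2π√((6.664×10⁶)³ / 3.986×10¹⁴).
r³/μ = 7.425×10⁵ s², so T = 2π × 8.617×10² = 5.414×10³ s.
Converting: 5.414×10³ s ÷ 60.00 = 90.23 minutes.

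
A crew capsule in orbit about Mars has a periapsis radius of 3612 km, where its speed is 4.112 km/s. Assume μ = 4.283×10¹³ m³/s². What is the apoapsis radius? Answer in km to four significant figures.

apoapsis radius ≈ 8972 km

r_p = 3.612×10⁶ m.
Specific energy ε = v²/2 − μ/r = -3.403×10⁶ J/kg, so a = −μ/(2ε) = 6.292×10⁶ m.
The apsides satisfy r_p + r_a = 2a, so the apoapsis radius is 2a − r_p = 8.972×10⁶ m = 8972.4 km.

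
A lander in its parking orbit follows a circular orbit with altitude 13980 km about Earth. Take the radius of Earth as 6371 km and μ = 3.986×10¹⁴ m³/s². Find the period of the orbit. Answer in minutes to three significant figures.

r = 6371 + 13980 = 20351 km = 2.0351×10⁷ m.
Kepler's third law: T = 2π√(r³/μ) = 2π√((2.035×10⁷)³ / 3.986×10¹⁴).
r³/μ = 2.115×10⁷ s², so T = 2π × 4.598×10³ = 2.889×10⁴ s.
Converting: 2.889×10⁴ s ÷ 60.00 = 481.5 minutes.

T ≈ 482 minutes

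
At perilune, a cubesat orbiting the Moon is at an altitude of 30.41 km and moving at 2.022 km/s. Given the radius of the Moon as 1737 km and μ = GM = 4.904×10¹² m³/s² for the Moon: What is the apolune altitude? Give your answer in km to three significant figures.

apolune altitude ≈ 3210 km

r_p = 1737 + 30.41 = 1767.4 km = 1.767×10⁶ m.
Specific energy ε = v²/2 − μ/r = -7.304×10⁵ J/kg, so a = −μ/(2ε) = 3.357×10⁶ m.
The apsides satisfy r_p + r_a = 2a, so the apolune radius is 2a − r_p = 4.946×10⁶ m = 4946.4 km.
Apolune altitude = 4946.4 − 1737 = 3209.4 km.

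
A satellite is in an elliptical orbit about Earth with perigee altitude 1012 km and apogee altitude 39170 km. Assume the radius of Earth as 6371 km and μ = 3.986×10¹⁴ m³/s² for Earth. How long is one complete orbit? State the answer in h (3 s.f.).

r_p = 6371 + 1012 = 7383.0 km = 7.3830×10⁶ m.
r_a = 6371 + 39170 = 45541 km = 4.5541×10⁷ m.
Semi-major axis a = (r_p + r_a)/2 = (7383.0 + 45541)/2 = 26462 km = 2.646×10⁷ m.
By Kepler's third law T = 2π√(a³/μ) = 2π × 6.818×10³ = 4.284×10⁴ s.
= 11.90 h.

T ≈ 11.9 h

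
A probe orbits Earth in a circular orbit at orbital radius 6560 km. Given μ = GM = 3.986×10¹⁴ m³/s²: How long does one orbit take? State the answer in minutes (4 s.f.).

r = 6560 km = 6.560×10⁶ m.
Kepler's third law: T = 2π√(r³/μ) = 2π√((6.560×10⁶)³ / 3.986×10¹⁴).
r³/μ = 7.082×10⁵ s², so T = 2π × 8.416×10² = 5.288×10³ s.
Converting: 5.288×10³ s ÷ 60.00 = 88.13 minutes.

T ≈ 88.13 minutes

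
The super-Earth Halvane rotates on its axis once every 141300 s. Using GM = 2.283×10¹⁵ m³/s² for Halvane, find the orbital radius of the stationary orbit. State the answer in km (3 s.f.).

r_sync ≈ 1.05×10⁵ km

A synchronous orbit has period T, so by Kepler's third law a = (μT²/4π²)^(1/3).
μT²/4π² = 2.283×10¹⁵ × (1.413×10⁵)² / 39.48 = 1.155×10²⁴ m³.
a = 1.049×10⁸ m = 1.0491×10⁵ km.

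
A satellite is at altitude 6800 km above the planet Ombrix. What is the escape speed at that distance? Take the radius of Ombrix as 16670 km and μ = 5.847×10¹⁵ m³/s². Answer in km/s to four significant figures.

r = 16670 + 6800 = 23470 km = 2.3470×10⁷ m.
Escape speed v_esc = √(2μ/r) = √(2 × 5.847×10¹⁵ / 2.347×10⁷) = √(4.983×10⁸) = 22320 m/s.
= 22.32 km/s.

v_esc ≈ 22.32 km/s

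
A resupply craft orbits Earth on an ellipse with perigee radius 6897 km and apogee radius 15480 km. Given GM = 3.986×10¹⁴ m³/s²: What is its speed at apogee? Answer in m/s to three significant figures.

v ≈ 3980 m/s

Semi-major axis a = (r_p + r_a)/2 = 11188 km = 1.119×10⁷ m.
Vis-viva: v² = μ(2/r − 1/a) = 3.986×10¹⁴ × (1.292×10⁻⁷ − 8.938×10⁻⁸) = 1.587×10⁷ m²/s².
v = 3984 m/s.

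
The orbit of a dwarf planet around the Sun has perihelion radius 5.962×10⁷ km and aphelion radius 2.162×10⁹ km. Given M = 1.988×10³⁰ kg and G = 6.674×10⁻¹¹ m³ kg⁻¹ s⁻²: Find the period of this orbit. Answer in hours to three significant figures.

μ = GM = 6.674×10⁻¹¹ × 1.988×10³⁰ = 1.327×10²⁰ m³/s².
Semi-major axis a = (r_p + r_a)/2 = (5.9620×10⁷ + 2.1620×10⁹)/2 = 1.1108×10⁹ km = 1.111×10¹² m.
By Kepler's third law T = 2π√(a³/μ) = 2π × 1.016×10⁸ = 6.386×10⁸ s.
= 1.774×10⁵ hours.

T ≈ 177000 hours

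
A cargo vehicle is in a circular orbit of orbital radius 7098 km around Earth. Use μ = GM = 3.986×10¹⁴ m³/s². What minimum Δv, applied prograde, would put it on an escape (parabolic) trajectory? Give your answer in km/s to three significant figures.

r = 7098 km = 7.098×10⁶ m.
Circular speed v_c = √(μ/r) = 7494 m/s.
Escape speed v_esc = √(2μ/r) = √2 × v_c = 10600 m/s.
Δv = v_esc − v_c = 3104 m/s = 3.104 km/s.

Δv ≈ 3.10 km/s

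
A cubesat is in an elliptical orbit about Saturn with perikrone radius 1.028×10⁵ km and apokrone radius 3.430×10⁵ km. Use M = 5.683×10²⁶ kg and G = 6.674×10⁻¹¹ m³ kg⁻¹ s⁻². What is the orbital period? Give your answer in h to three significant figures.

μ = GM = 6.674×10⁻¹¹ × 5.683×10²⁶ = 3.793×10¹⁶ m³/s².
Semi-major axis a = (r_p + r_a)/2 = (1.0280×10⁵ + 3.4300×10⁵)/2 = 2.2290×10⁵ km = 2.229×10⁸ m.
By Kepler's third law T = 2π√(a³/μ) = 2π × 1.709×10⁴ = 1.074×10⁵ s.
= 29.82 h.

T ≈ 29.8 h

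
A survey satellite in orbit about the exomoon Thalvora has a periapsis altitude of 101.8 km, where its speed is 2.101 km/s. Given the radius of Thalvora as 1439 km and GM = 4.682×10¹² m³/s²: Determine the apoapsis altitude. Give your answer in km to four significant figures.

r_p = 1439 + 101.8 = 1540.8 km = 1.541×10⁶ m.
Specific energy ε = v²/2 − μ/r = -8.316×10⁵ J/kg, so a = −μ/(2ε) = 2.815×10⁶ m.
The apsides satisfy r_p + r_a = 2a, so the apoapsis radius is 2a − r_p = 4.089×10⁶ m = 4089.4 km.
Apoapsis altitude = 4089.4 − 1439 = 2650.4 km.

apoapsis altitude ≈ 2650 km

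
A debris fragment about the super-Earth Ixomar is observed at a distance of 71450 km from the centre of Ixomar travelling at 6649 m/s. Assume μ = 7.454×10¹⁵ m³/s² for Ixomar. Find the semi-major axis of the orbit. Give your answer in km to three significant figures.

a ≈ 45300 km

r = 7.145×10⁷ m.
Specific orbital energy ε = v²/2 − μ/r = (6649)²/2 − 7.454×10¹⁵/7.145×10⁷ = -8.222×10⁷ J/kg.
Since ε = −μ/(2a), a = −μ/(2ε) = 4.533×10⁷ m = 45330 km.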